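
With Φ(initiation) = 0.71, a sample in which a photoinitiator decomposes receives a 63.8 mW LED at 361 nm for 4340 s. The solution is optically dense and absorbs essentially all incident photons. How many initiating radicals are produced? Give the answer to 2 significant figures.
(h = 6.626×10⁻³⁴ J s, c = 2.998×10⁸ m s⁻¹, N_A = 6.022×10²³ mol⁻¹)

3.6×10²⁰ initiating radicals

Photon energy at 361 nm: hc/λ = (6.626×10⁻³⁴)(2.998×10⁸)/(361×10⁻⁹) = 5.503×10⁻¹⁹ J.
Energy delivered: (63.8 mW)(4340 s) = 276.9 J.
Photons incident: 276.9 / 5.503×10⁻¹⁹ = 5.032×10²⁰, i.e. 5.032×10²⁰/6.022×10²³ = 8.356×10⁻⁴ mol.
Product: Φ × n_abs = 0.71 × 8.356×10⁻⁴ = 5.933×10⁻⁴ mol.
As a count: 5.933×10⁻⁴ × 6.022×10²³ = 3.6×10²⁰.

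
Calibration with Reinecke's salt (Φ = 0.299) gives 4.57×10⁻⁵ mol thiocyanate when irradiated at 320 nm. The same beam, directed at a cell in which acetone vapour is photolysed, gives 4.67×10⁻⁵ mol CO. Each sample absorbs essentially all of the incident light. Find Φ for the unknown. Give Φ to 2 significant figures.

Photons absorbed by the actinometer: 4.57×10⁻⁵ / 0.299 = 1.528×10⁻⁴ mol.
Φ(unknown) = 4.67×10⁻⁵ / 1.528×10⁻⁴ = 0.31.

Φ = 0.31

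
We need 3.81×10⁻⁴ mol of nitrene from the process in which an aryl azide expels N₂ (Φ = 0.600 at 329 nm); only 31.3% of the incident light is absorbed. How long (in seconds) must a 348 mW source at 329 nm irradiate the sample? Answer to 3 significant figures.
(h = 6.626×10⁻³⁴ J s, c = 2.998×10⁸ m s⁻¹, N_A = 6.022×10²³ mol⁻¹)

Photons that must be absorbed: 3.81×10⁻⁴ / 0.600 = 6.350×10⁻⁴ mol.
Incident photons needed: 6.350×10⁻⁴ / 0.313 = 0.002029 mol.
Photon energy: hc/λ = 6.038×10⁻¹⁹ J; per mole, 3.636×10⁵ J mol⁻¹.
Energy required: 0.002029 × 3.636×10⁵ = 737.7 J.
Time: 737.7 J / 0.348 W = 2120 s.

t ≈ 2120 s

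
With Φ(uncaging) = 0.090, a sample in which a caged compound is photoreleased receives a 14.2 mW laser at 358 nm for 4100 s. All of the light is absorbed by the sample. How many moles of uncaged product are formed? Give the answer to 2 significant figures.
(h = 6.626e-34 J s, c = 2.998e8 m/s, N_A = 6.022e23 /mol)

Photon energy at 358 nm: hc/λ = (6.626e-34)(2.998e8)/(358e-9) = 5.549e-19 J.
Energy delivered: (14.2 mW)(4100 s) = 58.22 J.
Photons incident: 58.22 / 5.549e-19 = 1.049e20, i.e. 1.049e20/6.022e23 = 1.742e-4 mol.
Product: Φ × n_abs = 0.090 × 1.742e-4 = 1.568e-5 mol.

1.6e-5 mol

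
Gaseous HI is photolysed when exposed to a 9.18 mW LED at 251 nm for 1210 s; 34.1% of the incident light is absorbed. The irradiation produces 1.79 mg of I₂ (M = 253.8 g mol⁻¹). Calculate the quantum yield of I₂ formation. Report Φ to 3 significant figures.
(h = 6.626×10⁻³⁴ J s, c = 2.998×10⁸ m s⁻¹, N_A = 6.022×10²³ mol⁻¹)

Φ = 0.887

Product: 1.79 mg / 253.8 g mol⁻¹ = 7.053×10⁻⁶ mol.
Photon energy at 251 nm: hc/λ = (6.626×10⁻³⁴)(2.998×10⁸)/(251×10⁻⁹) = 7.914×10⁻¹⁹ J.
Energy delivered: (9.18 mW)(1210 s) = 11.11 J.
Photons incident: 11.11 / 7.914×10⁻¹⁹ = 1.404×10¹⁹, i.e. 1.404×10¹⁹/6.022×10²³ = 2.331×10⁻⁵ mol.
Photons absorbed: 0.341 × 2.331×10⁻⁵ = 7.949×10⁻⁶ mol.
Φ = 7.053×10⁻⁶ mol / 7.949×10⁻⁶ mol photons = 0.887.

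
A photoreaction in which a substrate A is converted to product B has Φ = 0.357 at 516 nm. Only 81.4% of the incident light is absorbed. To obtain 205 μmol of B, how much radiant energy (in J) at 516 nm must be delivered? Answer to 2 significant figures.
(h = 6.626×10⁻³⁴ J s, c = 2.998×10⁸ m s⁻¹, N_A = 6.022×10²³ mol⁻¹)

160 J

Product: 205 μmol = 2.05×10⁻⁴ mol.
Photons that must be absorbed: 2.05×10⁻⁴ / 0.357 = 5.742×10⁻⁴ mol.
Incident photons needed: 5.742×10⁻⁴ / 0.814 = 7.054×10⁻⁴ mol.
Photon energy: hc/λ = 3.850×10⁻¹⁹ J; per mole, 2.318×10⁵ J mol⁻¹.
Energy required: 7.054×10⁻⁴ × 2.318×10⁵ = 160 J.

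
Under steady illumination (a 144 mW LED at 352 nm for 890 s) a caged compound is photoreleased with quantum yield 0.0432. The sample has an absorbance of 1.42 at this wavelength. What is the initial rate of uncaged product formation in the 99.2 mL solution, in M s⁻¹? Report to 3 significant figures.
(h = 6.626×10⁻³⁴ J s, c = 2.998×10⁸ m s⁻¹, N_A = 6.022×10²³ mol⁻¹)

Photon energy at 352 nm: hc/λ = (6.626×10⁻³⁴)(2.998×10⁸)/(352×10⁻⁹) = 5.643×10⁻¹⁹ J.
Energy delivered: (144 mW)(890 s) = 128.2 J.
Photons incident: 128.2 / 5.643×10⁻¹⁹ = 2.272×10²⁰, i.e. 2.272×10²⁰/6.022×10²³ = 3.773×10⁻⁴ mol.
Fraction absorbed: 1 − 10^(−1.42) = 0.9620.
Photons absorbed: 0.9620 × 3.773×10⁻⁴ = 3.630×10⁻⁴ mol.
Product formed: 0.0432 × 3.630×10⁻⁴ = 1.568×10⁻⁵ mol.
Rate: 1.568×10⁻⁵ mol / (890 s × 0.0992 L) = 1.78×10⁻⁷ M s⁻¹.

1.78×10⁻⁷ M s⁻¹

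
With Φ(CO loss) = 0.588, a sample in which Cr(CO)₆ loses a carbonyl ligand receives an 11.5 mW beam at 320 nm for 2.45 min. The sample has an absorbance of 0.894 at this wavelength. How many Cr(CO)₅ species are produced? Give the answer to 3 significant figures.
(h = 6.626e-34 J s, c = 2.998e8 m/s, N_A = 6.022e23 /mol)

Photon energy at 320 nm: hc/λ = (6.626e-34)(2.998e8)/(320e-9) = 6.208e-19 J.
Energy delivered: (11.5 mW)(147 s) = 1.691 J.
Photons incident: 1.691 / 6.208e-19 = 2.724e18, i.e. 2.724e18/6.022e23 = 4.523e-6 mol.
Fraction absorbed: 1 − 10^(−0.894) = 0.8724.
Photons absorbed: 0.8724 × 4.523e-6 = 3.946e-6 mol.
Product: Φ × n_abs = 0.588 × 3.946e-6 = 2.320e-6 mol.
As a count: 2.320e-6 × 6.022e23 = 1.40e18.

1.40e18 species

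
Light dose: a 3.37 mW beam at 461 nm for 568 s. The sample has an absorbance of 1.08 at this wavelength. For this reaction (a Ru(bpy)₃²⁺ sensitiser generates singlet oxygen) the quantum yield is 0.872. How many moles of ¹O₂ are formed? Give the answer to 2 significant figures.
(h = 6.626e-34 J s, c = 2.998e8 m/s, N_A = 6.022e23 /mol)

5.9e-6 mol

Photon energy at 461 nm: hc/λ = (6.626e-34)(2.998e8)/(461e-9) = 4.309e-19 J.
Energy delivered: (3.37 mW)(568 s) = 1.914 J.
Photons incident: 1.914 / 4.309e-19 = 4.442e18, i.e. 4.442e18/6.022e23 = 7.376e-6 mol.
Fraction absorbed: 1 − 10^(−1.08) = 0.9168.
Photons absorbed: 0.9168 × 7.376e-6 = 6.762e-6 mol.
Product: Φ × n_abs = 0.872 × 6.762e-6 = 5.896e-6 mol.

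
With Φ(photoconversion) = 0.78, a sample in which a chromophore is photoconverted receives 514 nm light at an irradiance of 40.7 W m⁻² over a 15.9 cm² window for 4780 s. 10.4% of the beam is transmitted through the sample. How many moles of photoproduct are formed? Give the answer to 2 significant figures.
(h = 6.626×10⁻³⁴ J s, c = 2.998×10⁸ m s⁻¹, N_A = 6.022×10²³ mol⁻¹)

9.3×10⁻⁴ mol

Photon energy at 514 nm: hc/λ = (6.626×10⁻³⁴)(2.998×10⁸)/(514×10⁻⁹) = 3.865×10⁻¹⁹ J.
Energy delivered: (40.7 W m⁻²)(15.9×10⁻⁴ m²)(4780 s) = 309.3 J.
Photons incident: 309.3 / 3.865×10⁻¹⁹ = 8.003×10²⁰, i.e. 8.003×10²⁰/6.022×10²³ = 0.001329 mol.
Fraction absorbed: 1 − 10.4/100 = 0.8960.
Photons absorbed: 0.8960 × 0.001329 = 0.001191 mol.
Product: Φ × n_abs = 0.78 × 0.001191 = 9.290×10⁻⁴ mol.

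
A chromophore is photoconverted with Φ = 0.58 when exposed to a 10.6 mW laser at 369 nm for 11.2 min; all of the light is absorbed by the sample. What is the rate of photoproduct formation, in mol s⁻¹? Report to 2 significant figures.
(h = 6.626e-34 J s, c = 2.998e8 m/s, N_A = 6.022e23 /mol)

1.9e-8 mol s⁻¹

Photon energy at 369 nm: hc/λ = (6.626e-34)(2.998e8)/(369e-9) = 5.383e-19 J.
Energy delivered: (10.6 mW)(672 s) = 7.123 J.
Photons incident: 7.123 / 5.383e-19 = 1.323e19, i.e. 1.323e19/6.022e23 = 2.197e-5 mol.
Product formed: 0.58 × 2.197e-5 = 1.274e-5 mol.
Rate: 1.274e-5 / 672 s = 1.9e-8 mol s⁻¹.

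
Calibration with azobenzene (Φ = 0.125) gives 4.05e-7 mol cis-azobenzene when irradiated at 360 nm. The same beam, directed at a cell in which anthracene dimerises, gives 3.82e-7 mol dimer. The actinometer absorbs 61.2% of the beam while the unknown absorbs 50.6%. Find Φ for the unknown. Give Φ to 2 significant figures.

Φ = 0.14

Photons absorbed by the actinometer: 4.05e-7 / 0.125 = 3.240e-6 mol.
Incident flux: 3.240e-6 / 0.612 = 5.294e-6 einstein.
Absorbed by unknown: 0.506 × 5.294e-6 = 2.679e-6 mol.
Φ(unknown) = 3.82e-7 / 2.679e-6 = 0.14.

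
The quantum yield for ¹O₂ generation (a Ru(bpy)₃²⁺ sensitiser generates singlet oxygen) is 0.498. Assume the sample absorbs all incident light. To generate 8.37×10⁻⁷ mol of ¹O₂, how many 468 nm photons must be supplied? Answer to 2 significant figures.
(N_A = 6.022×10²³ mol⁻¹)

1.0×10¹⁸ photons

Photons that must be absorbed: 8.37×10⁻⁷ / 0.498 = 1.681×10⁻⁶ mol.
Photon count: 1.681×10⁻⁶ × 6.022×10²³ = 1.0×10¹⁸.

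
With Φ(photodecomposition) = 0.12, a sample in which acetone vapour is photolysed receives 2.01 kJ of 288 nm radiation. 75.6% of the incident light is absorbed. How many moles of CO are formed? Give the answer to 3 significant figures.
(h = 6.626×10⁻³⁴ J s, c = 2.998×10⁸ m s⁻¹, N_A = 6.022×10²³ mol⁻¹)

4.39×10⁻⁴ mol

Photon energy at 288 nm: hc/λ = (6.626×10⁻³⁴)(2.998×10⁸)/(288×10⁻⁹) = 6.897×10⁻¹⁹ J.
Incident energy: 2.01 kJ = 2010 J.
Photons incident: 2010 / 6.897×10⁻¹⁹ = 2.914×10²¹, i.e. 2.914×10²¹/6.022×10²³ = 0.004839 mol.
Photons absorbed: 0.756 × 0.004839 = 0.003658 mol.
Product: Φ × n_abs = 0.12 × 0.003658 = 4.390×10⁻⁴ mol.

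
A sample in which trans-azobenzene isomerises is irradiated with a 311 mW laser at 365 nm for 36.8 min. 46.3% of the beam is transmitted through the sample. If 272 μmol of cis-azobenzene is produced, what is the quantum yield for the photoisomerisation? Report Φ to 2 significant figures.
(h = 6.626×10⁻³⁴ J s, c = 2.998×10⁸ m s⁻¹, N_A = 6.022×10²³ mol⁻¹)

Product: 272 μmol = 2.72×10⁻⁴ mol.
Photon energy at 365 nm: hc/λ = (6.626×10⁻³⁴)(2.998×10⁸)/(365×10⁻⁹) = 5.442×10⁻¹⁹ J.
Energy delivered: (311 mW)(2208 s) = 686.7 J.
Photons incident: 686.7 / 5.442×10⁻¹⁹ = 1.262×10²¹, i.e. 1.262×10²¹/6.022×10²³ = 0.002096 mol.
Fraction absorbed: 1 − 46.3/100 = 0.5370.
Photons absorbed: 0.5370 × 0.002096 = 0.001126 mol.
Φ = 2.72×10⁻⁴ mol / 0.001126 mol photons = 0.24.

Φ = 0.24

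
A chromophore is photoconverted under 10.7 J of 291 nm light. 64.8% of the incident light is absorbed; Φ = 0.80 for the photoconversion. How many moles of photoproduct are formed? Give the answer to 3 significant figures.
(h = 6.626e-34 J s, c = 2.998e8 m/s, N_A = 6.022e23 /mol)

1.35e-5 mol

Photon energy at 291 nm: hc/λ = (6.626e-34)(2.998e8)/(291e-9) = 6.826e-19 J.
Photons incident: 10.7 / 6.826e-19 = 1.568e19, i.e. 1.568e19/6.022e23 = 2.604e-5 mol.
Photons absorbed: 0.648 × 2.604e-5 = 1.687e-5 mol.
Product: Φ × n_abs = 0.80 × 1.687e-5 = 1.350e-5 mol.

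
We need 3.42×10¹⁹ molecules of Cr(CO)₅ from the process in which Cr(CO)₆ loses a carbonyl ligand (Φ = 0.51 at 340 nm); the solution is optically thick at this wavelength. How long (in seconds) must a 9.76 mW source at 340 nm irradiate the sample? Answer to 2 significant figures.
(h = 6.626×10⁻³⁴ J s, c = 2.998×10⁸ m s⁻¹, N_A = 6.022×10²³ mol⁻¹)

t ≈ 4000 s

Product: 3.42×10¹⁹ / 6.022×10²³ = 5.679×10⁻⁵ mol.
Photons that must be absorbed: 5.679×10⁻⁵ / 0.51 = 1.114×10⁻⁴ mol.
Photon energy: hc/λ = 5.843×10⁻¹⁹ J; per mole, 3.519×10⁵ J mol⁻¹.
Energy required: 1.114×10⁻⁴ × 3.519×10⁵ = 39.20 J.
Time: 39.20 J / 0.00976 W = 4000 s.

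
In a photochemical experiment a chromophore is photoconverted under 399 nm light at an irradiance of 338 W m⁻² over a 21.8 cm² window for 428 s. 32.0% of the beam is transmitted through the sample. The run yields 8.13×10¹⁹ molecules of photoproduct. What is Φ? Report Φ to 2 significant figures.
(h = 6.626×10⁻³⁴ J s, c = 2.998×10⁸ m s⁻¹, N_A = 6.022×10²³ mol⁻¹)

Product: 8.13×10¹⁹ / 6.022×10²³ = 1.350×10⁻⁴ mol.
Photon energy at 399 nm: hc/λ = (6.626×10⁻³⁴)(2.998×10⁸)/(399×10⁻⁹) = 4.979×10⁻¹⁹ J.
Energy delivered: (338 W m⁻²)(21.8×10⁻⁴ m²)(428 s) = 315.4 J.
Photons incident: 315.4 / 4.979×10⁻¹⁹ = 6.335×10²⁰, i.e. 6.335×10²⁰/6.022×10²³ = 0.001052 mol.
Fraction absorbed: 1 − 32.0/100 = 0.6800.
Photons absorbed: 0.6800 × 0.001052 = 7.154×10⁻⁴ mol.
Φ = 1.350×10⁻⁴ mol / 7.154×10⁻⁴ mol photons = 0.19.

Φ = 0.19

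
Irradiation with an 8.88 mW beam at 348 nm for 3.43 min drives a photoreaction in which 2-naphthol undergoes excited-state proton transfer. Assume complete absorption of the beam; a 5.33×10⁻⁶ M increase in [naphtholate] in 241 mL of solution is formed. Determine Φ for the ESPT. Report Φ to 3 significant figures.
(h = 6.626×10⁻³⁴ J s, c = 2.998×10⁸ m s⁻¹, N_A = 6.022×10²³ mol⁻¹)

Φ = 0.242

Product: (5.33×10⁻⁶ M)(0.241 L) = 1.285×10⁻⁶ mol.
Photon energy at 348 nm: hc/λ = (6.626×10⁻³⁴)(2.998×10⁸)/(348×10⁻⁹) = 5.708×10⁻¹⁹ J.
Energy delivered: (8.88 mW)(205.8 s) = 1.828 J.
Photons incident: 1.828 / 5.708×10⁻¹⁹ = 3.203×10¹⁸, i.e. 3.203×10¹⁸/6.022×10²³ = 5.319×10⁻⁶ mol.
Φ = 1.285×10⁻⁶ mol / 5.319×10⁻⁶ mol photons = 0.242.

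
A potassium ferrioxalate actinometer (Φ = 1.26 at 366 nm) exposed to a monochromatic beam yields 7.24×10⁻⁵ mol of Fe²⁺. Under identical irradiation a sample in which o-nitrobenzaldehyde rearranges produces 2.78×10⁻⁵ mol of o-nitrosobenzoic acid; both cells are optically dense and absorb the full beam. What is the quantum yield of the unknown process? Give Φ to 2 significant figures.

Φ = 0.48

Photons absorbed by the actinometer: 7.24×10⁻⁵ / 1.26 = 5.746×10⁻⁵ mol.
Φ(unknown) = 2.78×10⁻⁵ / 5.746×10⁻⁵ = 0.48.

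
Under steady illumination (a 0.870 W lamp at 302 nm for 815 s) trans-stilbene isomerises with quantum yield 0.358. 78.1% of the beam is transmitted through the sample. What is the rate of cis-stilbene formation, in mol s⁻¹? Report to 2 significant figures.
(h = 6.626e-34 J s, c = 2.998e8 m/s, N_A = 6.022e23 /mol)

Photon energy at 302 nm: hc/λ = (6.626e-34)(2.998e8)/(302e-9) = 6.578e-19 J.
Energy delivered: (0.870 W)(815 s) = 709.1 J.
Photons incident: 709.1 / 6.578e-19 = 1.078e21, i.e. 1.078e21/6.022e23 = 0.001790 mol.
Fraction absorbed: 1 − 78.1/100 = 0.2190.
Photons absorbed: 0.2190 × 0.001790 = 3.920e-4 mol.
Product formed: 0.358 × 3.920e-4 = 1.403e-4 mol.
Rate: 1.403e-4 / 815 s = 1.7e-7 mol s⁻¹.

1.7e-7 mol s⁻¹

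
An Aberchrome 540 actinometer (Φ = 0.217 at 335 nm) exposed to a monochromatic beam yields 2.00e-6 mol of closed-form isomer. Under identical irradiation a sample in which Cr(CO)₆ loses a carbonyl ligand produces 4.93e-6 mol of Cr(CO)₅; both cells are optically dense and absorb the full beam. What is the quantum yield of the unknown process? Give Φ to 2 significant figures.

Φ = 0.53

Photons absorbed by the actinometer: 2.00e-6 / 0.217 = 9.217e-6 mol.
Φ(unknown) = 4.93e-6 / 9.217e-6 = 0.53.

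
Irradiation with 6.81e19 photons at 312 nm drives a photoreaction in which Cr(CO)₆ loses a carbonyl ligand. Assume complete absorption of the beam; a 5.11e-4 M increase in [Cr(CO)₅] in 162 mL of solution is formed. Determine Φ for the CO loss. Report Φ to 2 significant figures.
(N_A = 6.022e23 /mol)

Φ = 0.73

Product: (5.11e-4 M)(0.162 L) = 8.278e-5 mol.
Moles of photons: 6.81e19 / 6.022e23 = 1.131e-4 mol.
Φ = 8.278e-5 mol / 1.131e-4 mol photons = 0.73.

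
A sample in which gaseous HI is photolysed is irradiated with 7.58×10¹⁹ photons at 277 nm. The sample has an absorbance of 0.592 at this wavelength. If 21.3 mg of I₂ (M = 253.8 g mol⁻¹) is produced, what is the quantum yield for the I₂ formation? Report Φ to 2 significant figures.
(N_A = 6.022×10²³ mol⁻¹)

Φ = 0.90

Product: 21.3 mg / 253.8 g mol⁻¹ = 8.392×10⁻⁵ mol.
Moles of photons: 7.58×10¹⁹ / 6.022×10²³ = 1.259×10⁻⁴ mol.
Fraction absorbed: 1 − 10^(−0.592) = 0.7441.
Photons absorbed: 0.7441 × 1.259×10⁻⁴ = 9.368×10⁻⁵ mol.
Φ = 8.392×10⁻⁵ mol / 9.368×10⁻⁵ mol photons = 0.90.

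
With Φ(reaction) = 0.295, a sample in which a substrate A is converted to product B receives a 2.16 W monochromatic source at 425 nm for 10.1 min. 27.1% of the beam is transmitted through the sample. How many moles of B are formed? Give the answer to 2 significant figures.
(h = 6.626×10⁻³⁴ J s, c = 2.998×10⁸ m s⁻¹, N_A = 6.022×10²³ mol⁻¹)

Photon energy at 425 nm: hc/λ = (6.626×10⁻³⁴)(2.998×10⁸)/(425×10⁻⁹) = 4.674×10⁻¹⁹ J.
Energy delivered: (2.16 W)(606 s) = 1309 J.
Photons incident: 1309 / 4.674×10⁻¹⁹ = 2.801×10²¹, i.e. 2.801×10²¹/6.022×10²³ = 0.004651 mol.
Fraction absorbed: 1 − 27.1/100 = 0.7290.
Photons absorbed: 0.7290 × 0.004651 = 0.003391 mol.
Product: Φ × n_abs = 0.295 × 0.003391 = 0.001000 mol.

0.0010 mol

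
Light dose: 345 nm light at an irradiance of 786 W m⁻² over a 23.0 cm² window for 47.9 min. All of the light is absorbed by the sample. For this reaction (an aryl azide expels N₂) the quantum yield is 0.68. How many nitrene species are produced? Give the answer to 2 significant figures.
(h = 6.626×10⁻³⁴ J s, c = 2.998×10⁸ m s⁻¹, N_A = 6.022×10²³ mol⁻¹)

Photon energy at 345 nm: hc/λ = (6.626×10⁻³⁴)(2.998×10⁸)/(345×10⁻⁹) = 5.758×10⁻¹⁹ J.
Energy delivered: (786 W m⁻²)(23.0×10⁻⁴ m²)(2874 s) = 5196 J.
Photons incident: 5196 / 5.758×10⁻¹⁹ = 9.024×10²¹, i.e. 9.024×10²¹/6.022×10²³ = 0.01499 mol.
Product: Φ × n_abs = 0.68 × 0.01499 = 0.01019 mol.
As a count: 0.01019 × 6.022×10²³ = 6.1×10²¹.

6.1×10²¹ species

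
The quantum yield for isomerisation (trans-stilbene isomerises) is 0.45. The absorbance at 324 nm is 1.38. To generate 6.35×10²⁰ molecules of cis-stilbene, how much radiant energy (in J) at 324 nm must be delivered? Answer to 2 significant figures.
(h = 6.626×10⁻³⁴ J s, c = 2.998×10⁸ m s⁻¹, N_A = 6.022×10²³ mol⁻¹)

900 J

Product: 6.35×10²⁰ / 6.022×10²³ = 0.001054 mol.
Photons that must be absorbed: 0.001054 / 0.45 = 0.002342 mol.
Fraction absorbed: 1 − 10^(−1.38) = 0.9583.
Incident photons needed: 0.002342 / 0.9583 = 0.002444 mol.
Photon energy: hc/λ = 6.131×10⁻¹⁹ J; per mole, 3.692×10⁵ J mol⁻¹.
Energy required: 0.002444 × 3.692×10⁵ = 900 J.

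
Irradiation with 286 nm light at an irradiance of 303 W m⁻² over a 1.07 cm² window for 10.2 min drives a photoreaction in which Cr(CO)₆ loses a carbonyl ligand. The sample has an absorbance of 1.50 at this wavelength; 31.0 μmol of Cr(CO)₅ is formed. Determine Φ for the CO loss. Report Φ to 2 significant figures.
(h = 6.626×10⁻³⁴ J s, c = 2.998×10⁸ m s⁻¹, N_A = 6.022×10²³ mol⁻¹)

Φ = 0.67

Product: 31.0 μmol = 3.10×10⁻⁵ mol.
Photon energy at 286 nm: hc/λ = (6.626×10⁻³⁴)(2.998×10⁸)/(286×10⁻⁹) = 6.946×10⁻¹⁹ J.
Energy delivered: (303 W m⁻²)(1.07×10⁻⁴ m²)(612 s) = 19.84 J.
Photons incident: 19.84 / 6.946×10⁻¹⁹ = 2.856×10¹⁹, i.e. 2.856×10¹⁹/6.022×10²³ = 4.743×10⁻⁵ mol.
Fraction absorbed: 1 − 10^(−1.50) = 0.9684.
Photons absorbed: 0.9684 × 4.743×10⁻⁵ = 4.593×10⁻⁵ mol.
Φ = 3.10×10⁻⁵ mol / 4.593×10⁻⁵ mol photons = 0.67.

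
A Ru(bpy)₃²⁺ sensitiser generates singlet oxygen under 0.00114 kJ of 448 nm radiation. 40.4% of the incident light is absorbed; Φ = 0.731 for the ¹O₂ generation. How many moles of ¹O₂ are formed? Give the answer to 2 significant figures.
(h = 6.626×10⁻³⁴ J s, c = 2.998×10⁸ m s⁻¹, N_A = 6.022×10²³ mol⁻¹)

Photon energy at 448 nm: hc/λ = (6.626×10⁻³⁴)(2.998×10⁸)/(448×10⁻⁹) = 4.434×10⁻¹⁹ J.
Incident energy: 0.00114 kJ = 1.14 J.
Photons incident: 1.14 / 4.434×10⁻¹⁹ = 2.571×10¹⁸, i.e. 2.571×10¹⁸/6.022×10²³ = 4.269×10⁻⁶ mol.
Photons absorbed: 0.404 × 4.269×10⁻⁶ = 1.725×10⁻⁶ mol.
Product: Φ × n_abs = 0.731 × 1.725×10⁻⁶ = 1.261×10⁻⁶ mol.

1.3×10⁻⁶ mol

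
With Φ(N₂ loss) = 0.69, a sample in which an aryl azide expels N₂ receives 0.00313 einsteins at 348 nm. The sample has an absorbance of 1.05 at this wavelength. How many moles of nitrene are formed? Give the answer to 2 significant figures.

Fraction absorbed: 1 − 10^(−1.05) = 0.9109.
Photons absorbed: 0.9109 × 0.00313 = 0.002851 mol.
Product: Φ × n_abs = 0.69 × 0.002851 = 0.001967 mol.

0.0020 mol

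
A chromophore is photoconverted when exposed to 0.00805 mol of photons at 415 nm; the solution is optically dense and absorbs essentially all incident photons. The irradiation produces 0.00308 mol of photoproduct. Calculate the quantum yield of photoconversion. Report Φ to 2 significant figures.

Φ = 0.38

Φ = 0.00308 mol / 0.00805 mol photons = 0.38.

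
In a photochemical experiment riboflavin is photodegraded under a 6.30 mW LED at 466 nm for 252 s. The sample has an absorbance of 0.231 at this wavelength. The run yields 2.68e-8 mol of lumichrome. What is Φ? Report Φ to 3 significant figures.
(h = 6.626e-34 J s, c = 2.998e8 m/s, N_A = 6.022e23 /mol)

Photon energy at 466 nm: hc/λ = (6.626e-34)(2.998e8)/(466e-9) = 4.263e-19 J.
Energy delivered: (6.30 mW)(252 s) = 1.588 J.
Photons incident: 1.588 / 4.263e-19 = 3.725e18, i.e. 3.725e18/6.022e23 = 6.186e-6 mol.
Fraction absorbed: 1 − 10^(−0.231) = 0.4125.
Photons absorbed: 0.4125 × 6.186e-6 = 2.552e-6 mol.
Φ = 2.68e-8 mol / 2.552e-6 mol photons = 0.0105.

Φ = 0.0105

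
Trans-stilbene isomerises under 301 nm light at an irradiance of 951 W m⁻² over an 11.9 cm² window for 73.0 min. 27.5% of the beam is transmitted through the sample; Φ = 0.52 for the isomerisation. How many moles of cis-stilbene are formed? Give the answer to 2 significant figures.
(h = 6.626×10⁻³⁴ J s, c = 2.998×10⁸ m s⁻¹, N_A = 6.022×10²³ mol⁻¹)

Photon energy at 301 nm: hc/λ = (6.626×10⁻³⁴)(2.998×10⁸)/(301×10⁻⁹) = 6.600×10⁻¹⁹ J.
Energy delivered: (951 W m⁻²)(11.9×10⁻⁴ m²)(4380 s) = 4957 J.
Photons incident: 4957 / 6.600×10⁻¹⁹ = 7.511×10²¹, i.e. 7.511×10²¹/6.022×10²³ = 0.01247 mol.
Fraction absorbed: 1 − 27.5/100 = 0.7250.
Photons absorbed: 0.7250 × 0.01247 = 0.009041 mol.
Product: Φ × n_abs = 0.52 × 0.009041 = 0.004701 mol.

0.0047 mol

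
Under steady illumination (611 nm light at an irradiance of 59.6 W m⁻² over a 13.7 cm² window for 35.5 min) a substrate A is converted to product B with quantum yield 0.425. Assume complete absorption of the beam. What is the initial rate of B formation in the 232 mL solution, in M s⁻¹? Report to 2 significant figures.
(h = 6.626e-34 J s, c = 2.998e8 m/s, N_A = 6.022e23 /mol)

Photon energy at 611 nm: hc/λ = (6.626e-34)(2.998e8)/(611e-9) = 3.251e-19 J.
Energy delivered: (59.6 W m⁻²)(13.7e-4 m²)(2130 s) = 173.9 J.
Photons incident: 173.9 / 3.251e-19 = 5.349e20, i.e. 5.349e20/6.022e23 = 8.882e-4 mol.
Product formed: 0.425 × 8.882e-4 = 3.775e-4 mol.
Rate: 3.775e-4 mol / (2130 s × 0.232 L) = 7.6e-7 M s⁻¹.

7.6e-7 M s⁻¹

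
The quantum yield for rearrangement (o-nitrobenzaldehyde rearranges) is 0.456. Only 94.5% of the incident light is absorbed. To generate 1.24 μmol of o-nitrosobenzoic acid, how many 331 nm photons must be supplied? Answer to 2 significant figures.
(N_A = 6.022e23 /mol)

1.7e18 photons

Product: 1.24 μmol = 1.24e-6 mol.
Photons that must be absorbed: 1.24e-6 / 0.456 = 2.719e-6 mol.
Incident photons needed: 2.719e-6 / 0.945 = 2.877e-6 mol.
Photon count: 2.877e-6 × 6.022e23 = 1.7e18.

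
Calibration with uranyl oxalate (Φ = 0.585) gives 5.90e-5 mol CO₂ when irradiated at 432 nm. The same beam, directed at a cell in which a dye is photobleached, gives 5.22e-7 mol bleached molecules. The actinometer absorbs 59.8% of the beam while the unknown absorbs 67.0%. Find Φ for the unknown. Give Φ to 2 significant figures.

Photons absorbed by the actinometer: 5.90e-5 / 0.585 = 1.009e-4 mol.
Incident flux: 1.009e-4 / 0.598 = 1.687e-4 einstein.
Absorbed by unknown: 0.670 × 1.687e-4 = 1.130e-4 mol.
Φ(unknown) = 5.22e-7 / 1.130e-4 = 0.0046.

Φ = 0.0046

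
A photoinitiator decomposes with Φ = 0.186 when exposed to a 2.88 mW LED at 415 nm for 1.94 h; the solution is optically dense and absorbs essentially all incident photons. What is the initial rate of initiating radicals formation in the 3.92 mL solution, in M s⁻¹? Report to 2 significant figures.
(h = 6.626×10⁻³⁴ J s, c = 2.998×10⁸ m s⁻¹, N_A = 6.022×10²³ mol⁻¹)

Photon energy at 415 nm: hc/λ = (6.626×10⁻³⁴)(2.998×10⁸)/(415×10⁻⁹) = 4.787×10⁻¹⁹ J.
Energy delivered: (2.88 mW)(6984 s) = 20.11 J.
Photons incident: 20.11 / 4.787×10⁻¹⁹ = 4.201×10¹⁹, i.e. 4.201×10¹⁹/6.022×10²³ = 6.976×10⁻⁵ mol.
Product formed: 0.186 × 6.976×10⁻⁵ = 1.298×10⁻⁵ mol.
Rate: 1.298×10⁻⁵ mol / (6984 s × 0.00392 L) = 4.7×10⁻⁷ M s⁻¹.

4.7×10⁻⁷ M s⁻¹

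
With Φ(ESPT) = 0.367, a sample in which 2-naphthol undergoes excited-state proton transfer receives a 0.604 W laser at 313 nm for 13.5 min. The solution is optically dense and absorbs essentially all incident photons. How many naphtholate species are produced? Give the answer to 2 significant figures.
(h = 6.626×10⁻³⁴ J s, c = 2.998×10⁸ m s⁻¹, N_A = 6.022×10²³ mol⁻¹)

Photon energy at 313 nm: hc/λ = (6.626×10⁻³⁴)(2.998×10⁸)/(313×10⁻⁹) = 6.347×10⁻¹⁹ J.
Energy delivered: (0.604 W)(810 s) = 489.2 J.
Photons incident: 489.2 / 6.347×10⁻¹⁹ = 7.708×10²⁰, i.e. 7.708×10²⁰/6.022×10²³ = 0.001280 mol.
Product: Φ × n_abs = 0.367 × 0.001280 = 4.698×10⁻⁴ mol.
As a count: 4.698×10⁻⁴ × 6.022×10²³ = 2.8×10²⁰.

2.8×10²⁰ species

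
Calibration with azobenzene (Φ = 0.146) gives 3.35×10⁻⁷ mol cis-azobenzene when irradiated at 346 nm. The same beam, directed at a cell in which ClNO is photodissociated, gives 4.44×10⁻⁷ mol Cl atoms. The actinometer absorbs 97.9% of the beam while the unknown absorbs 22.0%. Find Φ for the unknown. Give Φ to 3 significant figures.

Photons absorbed by the actinometer: 3.35×10⁻⁷ / 0.146 = 2.295×10⁻⁶ mol.
Incident flux: 2.295×10⁻⁶ / 0.979 = 2.344×10⁻⁶ einstein.
Absorbed by unknown: 0.220 × 2.344×10⁻⁶ = 5.157×10⁻⁷ mol.
Φ(unknown) = 4.44×10⁻⁷ / 5.157×10⁻⁷ = 0.861.

Φ = 0.861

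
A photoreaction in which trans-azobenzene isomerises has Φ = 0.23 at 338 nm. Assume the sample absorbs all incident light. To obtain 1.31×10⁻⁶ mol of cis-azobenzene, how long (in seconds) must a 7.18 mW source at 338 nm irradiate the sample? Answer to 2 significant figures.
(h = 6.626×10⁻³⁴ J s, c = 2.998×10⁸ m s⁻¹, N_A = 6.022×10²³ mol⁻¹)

Photons that must be absorbed: 1.31×10⁻⁶ / 0.23 = 5.696×10⁻⁶ mol.
Photon energy: hc/λ = 5.877×10⁻¹⁹ J; per mole, 3.539×10⁵ J mol⁻¹.
Energy required: 5.696×10⁻⁶ × 3.539×10⁵ = 2.016 J.
Time: 2.016 J / 0.00718 W = 280 s.

t ≈ 280 s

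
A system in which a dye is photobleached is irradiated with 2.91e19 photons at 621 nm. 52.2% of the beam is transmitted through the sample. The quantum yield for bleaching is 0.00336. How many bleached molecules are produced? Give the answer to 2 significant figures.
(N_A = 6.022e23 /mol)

Moles of photons: 2.91e19 / 6.022e23 = 4.832e-5 mol.
Fraction absorbed: 1 − 52.2/100 = 0.4780.
Photons absorbed: 0.4780 × 4.832e-5 = 2.310e-5 mol.
Product: Φ × n_abs = 0.00336 × 2.310e-5 = 7.762e-8 mol.
As a count: 7.762e-8 × 6.022e23 = 4.7e16.

4.7e16 bleached molecules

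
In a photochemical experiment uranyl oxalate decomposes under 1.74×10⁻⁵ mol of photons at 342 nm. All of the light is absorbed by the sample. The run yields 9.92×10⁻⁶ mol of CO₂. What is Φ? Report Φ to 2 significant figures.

Φ = 9.92×10⁻⁶ mol / 1.74×10⁻⁵ mol photons = 0.57.

Φ = 0.57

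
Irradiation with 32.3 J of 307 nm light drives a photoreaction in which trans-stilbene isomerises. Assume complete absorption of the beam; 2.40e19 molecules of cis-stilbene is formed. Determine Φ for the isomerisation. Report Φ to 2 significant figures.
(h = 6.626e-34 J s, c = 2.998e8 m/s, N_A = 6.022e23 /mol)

Product: 2.40e19 / 6.022e23 = 3.985e-5 mol.
Photon energy at 307 nm: hc/λ = (6.626e-34)(2.998e8)/(307e-9) = 6.471e-19 J.
Photons incident: 32.3 / 6.471e-19 = 4.992e19, i.e. 4.992e19/6.022e23 = 8.290e-5 mol.
Φ = 3.985e-5 mol / 8.290e-5 mol photons = 0.48.

Φ = 0.48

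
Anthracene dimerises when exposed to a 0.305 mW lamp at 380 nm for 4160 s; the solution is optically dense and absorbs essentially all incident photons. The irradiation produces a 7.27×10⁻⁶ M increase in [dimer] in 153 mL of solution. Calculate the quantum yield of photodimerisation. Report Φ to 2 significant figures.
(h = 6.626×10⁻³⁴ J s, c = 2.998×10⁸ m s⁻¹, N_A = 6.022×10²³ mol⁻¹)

Φ = 0.28

Product: (7.27×10⁻⁶ M)(0.153 L) = 1.112×10⁻⁶ mol.
Photon energy at 380 nm: hc/λ = (6.626×10⁻³⁴)(2.998×10⁸)/(380×10⁻⁹) = 5.228×10⁻¹⁹ J.
Energy delivered: (0.305 mW)(4160 s) = 1.269 J.
Photons incident: 1.269 / 5.228×10⁻¹⁹ = 2.427×10¹⁸, i.e. 2.427×10¹⁸/6.022×10²³ = 4.030×10⁻⁶ mol.
Φ = 1.112×10⁻⁶ mol / 4.030×10⁻⁶ mol photons = 0.28.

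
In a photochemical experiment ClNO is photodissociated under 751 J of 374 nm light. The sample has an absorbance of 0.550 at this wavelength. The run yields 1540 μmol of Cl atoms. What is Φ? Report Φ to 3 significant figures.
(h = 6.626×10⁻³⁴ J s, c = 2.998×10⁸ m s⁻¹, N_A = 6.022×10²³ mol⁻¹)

Product: 1540 μmol = 0.00154 mol.
Photon energy at 374 nm: hc/λ = (6.626×10⁻³⁴)(2.998×10⁸)/(374×10⁻⁹) = 5.311×10⁻¹⁹ J.
Photons incident: 751 / 5.311×10⁻¹⁹ = 1.414×10²¹, i.e. 1.414×10²¹/6.022×10²³ = 0.002348 mol.
Fraction absorbed: 1 − 10^(−0.550) = 0.7182.
Photons absorbed: 0.7182 × 0.002348 = 0.001686 mol.
Φ = 0.00154 mol / 0.001686 mol photons = 0.913.

Φ = 0.913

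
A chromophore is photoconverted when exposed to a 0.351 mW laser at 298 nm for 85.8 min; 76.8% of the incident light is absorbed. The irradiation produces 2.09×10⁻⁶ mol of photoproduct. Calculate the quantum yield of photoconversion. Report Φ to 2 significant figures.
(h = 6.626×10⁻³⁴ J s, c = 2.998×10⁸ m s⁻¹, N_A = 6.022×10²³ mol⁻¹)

Φ = 0.60

Photon energy at 298 nm: hc/λ = (6.626×10⁻³⁴)(2.998×10⁸)/(298×10⁻⁹) = 6.666×10⁻¹⁹ J.
Energy delivered: (0.351 mW)(5148 s) = 1.807 J.
Photons incident: 1.807 / 6.666×10⁻¹⁹ = 2.711×10¹⁸, i.e. 2.711×10¹⁸/6.022×10²³ = 4.502×10⁻⁶ mol.
Photons absorbed: 0.768 × 4.502×10⁻⁶ = 3.458×10⁻⁶ mol.
Φ = 2.09×10⁻⁶ mol / 3.458×10⁻⁶ mol photons = 0.60.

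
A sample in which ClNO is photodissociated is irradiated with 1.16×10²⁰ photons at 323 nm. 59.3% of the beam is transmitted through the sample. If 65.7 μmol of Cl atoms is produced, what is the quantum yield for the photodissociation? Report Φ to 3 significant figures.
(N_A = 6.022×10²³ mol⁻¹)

Φ = 0.838

Product: 65.7 μmol = 6.57×10⁻⁵ mol.
Moles of photons: 1.16×10²⁰ / 6.022×10²³ = 1.926×10⁻⁴ mol.
Fraction absorbed: 1 − 59.3/100 = 0.4070.
Photons absorbed: 0.4070 × 1.926×10⁻⁴ = 7.839×10⁻⁵ mol.
Φ = 6.57×10⁻⁵ mol / 7.839×10⁻⁵ mol photons = 0.838.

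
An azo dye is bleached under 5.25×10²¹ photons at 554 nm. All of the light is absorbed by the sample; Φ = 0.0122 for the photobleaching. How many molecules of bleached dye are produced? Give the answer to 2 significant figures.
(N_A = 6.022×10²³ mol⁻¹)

Moles of photons: 5.25×10²¹ / 6.022×10²³ = 0.008718 mol.
Product: Φ × n_abs = 0.0122 × 0.008718 = 1.064×10⁻⁴ mol.
As a count: 1.064×10⁻⁴ × 6.022×10²³ = 6.4×10¹⁹.

6.4×10¹⁹ molecules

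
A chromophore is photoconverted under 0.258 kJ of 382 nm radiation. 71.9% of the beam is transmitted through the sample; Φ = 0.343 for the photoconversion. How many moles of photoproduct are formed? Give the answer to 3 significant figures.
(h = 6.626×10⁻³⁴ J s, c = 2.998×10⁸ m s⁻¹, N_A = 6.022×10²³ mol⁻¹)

Photon energy at 382 nm: hc/λ = (6.626×10⁻³⁴)(2.998×10⁸)/(382×10⁻⁹) = 5.200×10⁻¹⁹ J.
Incident energy: 0.258 kJ = 258 J.
Photons incident: 258 / 5.200×10⁻¹⁹ = 4.962×10²⁰, i.e. 4.962×10²⁰/6.022×10²³ = 8.240×10⁻⁴ mol.
Fraction absorbed: 1 − 71.9/100 = 0.2810.
Photons absorbed: 0.2810 × 8.240×10⁻⁴ = 2.315×10⁻⁴ mol.
Product: Φ × n_abs = 0.343 × 2.315×10⁻⁴ = 7.940×10⁻⁵ mol.

7.94×10⁻⁵ mol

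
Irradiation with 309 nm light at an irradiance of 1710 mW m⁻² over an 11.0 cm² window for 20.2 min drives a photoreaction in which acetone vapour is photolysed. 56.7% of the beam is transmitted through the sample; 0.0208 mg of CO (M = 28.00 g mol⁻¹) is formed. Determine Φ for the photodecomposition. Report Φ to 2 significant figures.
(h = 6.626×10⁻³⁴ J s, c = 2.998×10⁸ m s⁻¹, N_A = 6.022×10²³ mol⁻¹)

Φ = 0.29

Product: 0.0208 mg / 28.00 g mol⁻¹ = 7.429×10⁻⁷ mol.
Photon energy at 309 nm: hc/λ = (6.626×10⁻³⁴)(2.998×10⁸)/(309×10⁻⁹) = 6.429×10⁻¹⁹ J.
Energy delivered: (1710 mW m⁻²)(11.0×10⁻⁴ m²)(1212 s) = 2.280 J.
Photons incident: 2.280 / 6.429×10⁻¹⁹ = 3.546×10¹⁸, i.e. 3.546×10¹⁸/6.022×10²³ = 5.888×10⁻⁶ mol.
Fraction absorbed: 1 − 56.7/100 = 0.4330.
Photons absorbed: 0.4330 × 5.888×10⁻⁶ = 2.550×10⁻⁶ mol.
Φ = 7.429×10⁻⁷ mol / 2.550×10⁻⁶ mol photons = 0.29.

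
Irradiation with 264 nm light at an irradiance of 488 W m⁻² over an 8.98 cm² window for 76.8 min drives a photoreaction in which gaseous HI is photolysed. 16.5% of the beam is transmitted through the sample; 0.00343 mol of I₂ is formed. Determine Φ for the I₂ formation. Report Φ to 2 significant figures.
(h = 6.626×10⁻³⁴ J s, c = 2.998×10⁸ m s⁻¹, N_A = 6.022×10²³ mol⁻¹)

Photon energy at 264 nm: hc/λ = (6.626×10⁻³⁴)(2.998×10⁸)/(264×10⁻⁹) = 7.525×10⁻¹⁹ J.
Energy delivered: (488 W m⁻²)(8.98×10⁻⁴ m²)(4608 s) = 2019 J.
Photons incident: 2019 / 7.525×10⁻¹⁹ = 2.683×10²¹, i.e. 2.683×10²¹/6.022×10²³ = 0.004455 mol.
Fraction absorbed: 1 − 16.5/100 = 0.8350.
Photons absorbed: 0.8350 × 0.004455 = 0.003720 mol.
Φ = 0.00343 mol / 0.003720 mol photons = 0.92.

Φ = 0.92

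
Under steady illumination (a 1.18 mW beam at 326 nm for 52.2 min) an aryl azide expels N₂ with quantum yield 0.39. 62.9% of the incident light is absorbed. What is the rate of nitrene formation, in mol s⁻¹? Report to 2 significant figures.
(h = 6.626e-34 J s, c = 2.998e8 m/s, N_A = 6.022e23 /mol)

7.9e-10 mol s⁻¹

Photon energy at 326 nm: hc/λ = (6.626e-34)(2.998e8)/(326e-9) = 6.093e-19 J.
Energy delivered: (1.18 mW)(3132 s) = 3.696 J.
Photons incident: 3.696 / 6.093e-19 = 6.066e18, i.e. 6.066e18/6.022e23 = 1.007e-5 mol.
Photons absorbed: 0.629 × 1.007e-5 = 6.334e-6 mol.
Product formed: 0.39 × 6.334e-6 = 2.470e-6 mol.
Rate: 2.470e-6 / 3132 s = 7.9e-10 mol s⁻¹.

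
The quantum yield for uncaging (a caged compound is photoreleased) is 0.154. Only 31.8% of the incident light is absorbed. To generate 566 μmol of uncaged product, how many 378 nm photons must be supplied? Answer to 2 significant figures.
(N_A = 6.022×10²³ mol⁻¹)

Product: 566 μmol = 5.66×10⁻⁴ mol.
Photons that must be absorbed: 5.66×10⁻⁴ / 0.154 = 0.003675 mol.
Incident photons needed: 0.003675 / 0.318 = 0.01156 mol.
Photon count: 0.01156 × 6.022×10²³ = 7.0×10²¹.

7.0×10²¹ photons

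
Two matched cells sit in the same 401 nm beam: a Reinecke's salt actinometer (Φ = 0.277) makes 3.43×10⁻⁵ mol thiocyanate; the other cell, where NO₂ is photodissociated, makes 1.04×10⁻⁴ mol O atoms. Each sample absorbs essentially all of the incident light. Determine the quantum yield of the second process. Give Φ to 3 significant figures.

Photons absorbed by the actinometer: 3.43×10⁻⁵ / 0.277 = 1.238×10⁻⁴ mol.
Φ(unknown) = 1.04×10⁻⁴ / 1.238×10⁻⁴ = 0.840.

Φ = 0.840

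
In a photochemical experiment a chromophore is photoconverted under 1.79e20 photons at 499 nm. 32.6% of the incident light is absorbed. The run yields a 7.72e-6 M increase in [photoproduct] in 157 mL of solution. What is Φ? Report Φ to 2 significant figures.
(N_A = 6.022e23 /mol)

Product: (7.72e-6 M)(0.157 L) = 1.212e-6 mol.
Moles of photons: 1.79e20 / 6.022e23 = 2.972e-4 mol.
Photons absorbed: 0.326 × 2.972e-4 = 9.689e-5 mol.
Φ = 1.212e-6 mol / 9.689e-5 mol photons = 0.013.

Φ = 0.013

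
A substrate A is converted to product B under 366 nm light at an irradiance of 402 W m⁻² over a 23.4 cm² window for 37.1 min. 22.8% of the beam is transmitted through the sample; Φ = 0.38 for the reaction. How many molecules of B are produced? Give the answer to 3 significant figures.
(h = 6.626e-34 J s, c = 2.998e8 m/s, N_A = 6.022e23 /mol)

Photon energy at 366 nm: hc/λ = (6.626e-34)(2.998e8)/(366e-9) = 5.428e-19 J.
Energy delivered: (402 W m⁻²)(23.4e-4 m²)(2226 s) = 2094 J.
Photons incident: 2094 / 5.428e-19 = 3.858e21, i.e. 3.858e21/6.022e23 = 0.006407 mol.
Fraction absorbed: 1 − 22.8/100 = 0.7720.
Photons absorbed: 0.7720 × 0.006407 = 0.004946 mol.
Product: Φ × n_abs = 0.38 × 0.004946 = 0.001879 mol.
As a count: 0.001879 × 6.022e23 = 1.13e21.

1.13e21 molecules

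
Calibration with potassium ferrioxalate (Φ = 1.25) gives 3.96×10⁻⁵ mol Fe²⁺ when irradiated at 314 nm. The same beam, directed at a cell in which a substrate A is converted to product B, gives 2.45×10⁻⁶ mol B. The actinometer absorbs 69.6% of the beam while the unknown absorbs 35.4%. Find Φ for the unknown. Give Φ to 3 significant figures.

Φ = 0.152

Photons absorbed by the actinometer: 3.96×10⁻⁵ / 1.25 = 3.168×10⁻⁵ mol.
Incident flux: 3.168×10⁻⁵ / 0.696 = 4.552×10⁻⁵ einstein.
Absorbed by unknown: 0.354 × 4.552×10⁻⁵ = 1.611×10⁻⁵ mol.
Φ(unknown) = 2.45×10⁻⁶ / 1.611×10⁻⁵ = 0.152.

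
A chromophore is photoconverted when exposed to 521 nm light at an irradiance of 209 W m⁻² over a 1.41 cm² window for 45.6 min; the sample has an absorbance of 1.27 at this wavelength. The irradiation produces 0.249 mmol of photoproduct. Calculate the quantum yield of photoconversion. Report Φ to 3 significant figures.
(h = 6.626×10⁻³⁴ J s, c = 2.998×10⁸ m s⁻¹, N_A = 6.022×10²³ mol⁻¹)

Φ = 0.749

Product: 0.249 mmol = 2.49×10⁻⁴ mol.
Photon energy at 521 nm: hc/λ = (6.626×10⁻³⁴)(2.998×10⁸)/(521×10⁻⁹) = 3.813×10⁻¹⁹ J.
Energy delivered: (209 W m⁻²)(1.41×10⁻⁴ m²)(2736 s) = 80.63 J.
Photons incident: 80.63 / 3.813×10⁻¹⁹ = 2.115×10²⁰, i.e. 2.115×10²⁰/6.022×10²³ = 3.512×10⁻⁴ mol.
Fraction absorbed: 1 − 10^(−1.27) = 0.9463.
Photons absorbed: 0.9463 × 3.512×10⁻⁴ = 3.323×10⁻⁴ mol.
Φ = 2.49×10⁻⁴ mol / 3.323×10⁻⁴ mol photons = 0.749.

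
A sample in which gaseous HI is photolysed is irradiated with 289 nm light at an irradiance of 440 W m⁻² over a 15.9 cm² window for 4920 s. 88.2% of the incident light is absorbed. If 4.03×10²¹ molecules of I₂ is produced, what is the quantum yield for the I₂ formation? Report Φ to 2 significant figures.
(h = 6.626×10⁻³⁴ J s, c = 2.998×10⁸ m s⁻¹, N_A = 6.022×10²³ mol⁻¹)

Φ = 0.91

Product: 4.03×10²¹ / 6.022×10²³ = 0.006692 mol.
Photon energy at 289 nm: hc/λ = (6.626×10⁻³⁴)(2.998×10⁸)/(289×10⁻⁹) = 6.874×10⁻¹⁹ J.
Energy delivered: (440 W m⁻²)(15.9×10⁻⁴ m²)(4920 s) = 3442 J.
Photons incident: 3442 / 6.874×10⁻¹⁹ = 5.007×10²¹, i.e. 5.007×10²¹/6.022×10²³ = 0.008315 mol.
Photons absorbed: 0.882 × 0.008315 = 0.007334 mol.
Φ = 0.006692 mol / 0.007334 mol photons = 0.91.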